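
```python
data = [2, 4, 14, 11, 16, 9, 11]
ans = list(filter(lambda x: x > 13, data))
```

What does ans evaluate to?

Step 1: Filter elements > 13:
  2: removed
  4: removed
  14: kept
  11: removed
  16: kept
  9: removed
  11: removed
Therefore ans = [14, 16].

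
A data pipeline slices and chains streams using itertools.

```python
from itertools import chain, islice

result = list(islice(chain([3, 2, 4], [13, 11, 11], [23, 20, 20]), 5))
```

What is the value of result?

Step 1: chain([3, 2, 4], [13, 11, 11], [23, 20, 20]) = [3, 2, 4, 13, 11, 11, 23, 20, 20].
Step 2: islice takes first 5 elements: [3, 2, 4, 13, 11].
Therefore result = [3, 2, 4, 13, 11].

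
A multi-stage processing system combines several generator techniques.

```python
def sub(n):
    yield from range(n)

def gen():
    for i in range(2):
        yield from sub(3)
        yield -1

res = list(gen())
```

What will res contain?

Step 1: For each i in range(2):
  i=0: yield from sub(3) -> [0, 1, 2], then yield -1
  i=1: yield from sub(3) -> [0, 1, 2], then yield -1
Therefore res = [0, 1, 2, -1, 0, 1, 2, -1].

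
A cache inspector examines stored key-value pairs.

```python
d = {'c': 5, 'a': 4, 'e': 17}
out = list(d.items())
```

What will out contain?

Step 1: d.items() returns (key, value) pairs in insertion order.
Therefore out = [('c', 5), ('a', 4), ('e', 17)].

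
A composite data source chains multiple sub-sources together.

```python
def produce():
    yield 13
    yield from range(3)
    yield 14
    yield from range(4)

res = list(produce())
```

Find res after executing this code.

Step 1: Trace yields in order:
  yield 13
  yield 0
  yield 1
  yield 2
  yield 14
  yield 0
  yield 1
  yield 2
  yield 3
Therefore res = [13, 0, 1, 2, 14, 0, 1, 2, 3].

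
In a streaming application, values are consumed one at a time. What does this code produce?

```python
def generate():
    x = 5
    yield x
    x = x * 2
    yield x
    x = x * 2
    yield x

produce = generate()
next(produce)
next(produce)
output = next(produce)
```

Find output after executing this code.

Step 1: Trace through generator execution:
  Yield 1: x starts at 5, yield 5
  Yield 2: x = 5 * 2 = 10, yield 10
  Yield 3: x = 10 * 2 = 20, yield 20
Step 2: First next() gets 5, second next() gets the second value, third next() yields 20.
Therefore output = 20.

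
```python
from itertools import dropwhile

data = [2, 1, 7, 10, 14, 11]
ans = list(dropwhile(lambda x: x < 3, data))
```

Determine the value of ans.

Step 1: dropwhile drops elements while < 3:
  2 < 3: dropped
  1 < 3: dropped
  7: kept (dropping stopped)
Step 2: Remaining elements kept regardless of condition.
Therefore ans = [7, 10, 14, 11].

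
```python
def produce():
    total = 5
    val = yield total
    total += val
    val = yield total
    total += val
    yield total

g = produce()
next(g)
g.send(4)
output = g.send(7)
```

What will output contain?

Step 1: next() -> yield total=5.
Step 2: send(4) -> val=4, total = 5+4 = 9, yield 9.
Step 3: send(7) -> val=7, total = 9+7 = 16, yield 16.
Therefore output = 16.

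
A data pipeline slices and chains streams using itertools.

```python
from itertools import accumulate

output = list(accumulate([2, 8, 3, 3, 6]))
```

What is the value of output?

Step 1: accumulate computes running sums:
  + 2 = 2
  + 8 = 10
  + 3 = 13
  + 3 = 16
  + 6 = 22
Therefore output = [2, 10, 13, 16, 22].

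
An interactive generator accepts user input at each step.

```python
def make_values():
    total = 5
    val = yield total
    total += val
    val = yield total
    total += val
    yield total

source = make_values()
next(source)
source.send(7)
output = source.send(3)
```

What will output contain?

Step 1: next() -> yield total=5.
Step 2: send(7) -> val=7, total = 5+7 = 12, yield 12.
Step 3: send(3) -> val=3, total = 12+3 = 15, yield 15.
Therefore output = 15.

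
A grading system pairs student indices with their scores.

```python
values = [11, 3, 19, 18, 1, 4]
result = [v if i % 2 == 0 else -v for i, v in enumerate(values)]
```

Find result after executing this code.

Step 1: For each (i, v), keep v if i is even, negate if odd:
  i=0 (even): keep 11
  i=1 (odd): negate to -3
  i=2 (even): keep 19
  i=3 (odd): negate to -18
  i=4 (even): keep 1
  i=5 (odd): negate to -4
Therefore result = [11, -3, 19, -18, 1, -4].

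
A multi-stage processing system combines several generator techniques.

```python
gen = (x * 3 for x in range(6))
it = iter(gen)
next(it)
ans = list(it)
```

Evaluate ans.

Step 1: Generator produces [0, 3, 6, 9, 12, 15].
Step 2: next(it) consumes first element (0).
Step 3: list(it) collects remaining: [3, 6, 9, 12, 15].
Therefore ans = [3, 6, 9, 12, 15].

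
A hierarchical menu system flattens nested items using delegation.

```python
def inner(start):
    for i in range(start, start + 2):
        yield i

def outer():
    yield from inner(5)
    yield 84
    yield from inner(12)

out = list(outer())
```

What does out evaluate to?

Step 1: outer() delegates to inner(5):
  yield 5
  yield 6
Step 2: yield 84
Step 3: Delegates to inner(12):
  yield 12
  yield 13
Therefore out = [5, 6, 84, 12, 13].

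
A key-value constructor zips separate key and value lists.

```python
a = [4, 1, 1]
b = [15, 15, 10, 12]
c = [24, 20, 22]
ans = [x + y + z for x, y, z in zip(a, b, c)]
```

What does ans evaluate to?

Step 1: zip three lists (truncates to shortest, len=3):
  4 + 15 + 24 = 43
  1 + 15 + 20 = 36
  1 + 10 + 22 = 33
Therefore ans = [43, 36, 33].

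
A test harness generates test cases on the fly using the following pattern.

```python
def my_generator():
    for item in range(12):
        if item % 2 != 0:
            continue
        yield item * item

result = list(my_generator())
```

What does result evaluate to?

Step 1: Only yield item**2 when item is divisible by 2:
  item=0: 0 % 2 == 0, yield 0**2 = 0
  item=2: 2 % 2 == 0, yield 2**2 = 4
  item=4: 4 % 2 == 0, yield 4**2 = 16
  item=6: 6 % 2 == 0, yield 6**2 = 36
  item=8: 8 % 2 == 0, yield 8**2 = 64
  item=10: 10 % 2 == 0, yield 10**2 = 100
Therefore result = [0, 4, 16, 36, 64, 100].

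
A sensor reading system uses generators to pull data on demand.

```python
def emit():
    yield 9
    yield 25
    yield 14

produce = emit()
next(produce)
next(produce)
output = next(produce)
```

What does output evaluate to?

Step 1: emit() creates a generator.
Step 2: next(produce) yields 9 (consumed and discarded).
Step 3: next(produce) yields 25 (consumed and discarded).
Step 4: next(produce) yields 14, assigned to output.
Therefore output = 14.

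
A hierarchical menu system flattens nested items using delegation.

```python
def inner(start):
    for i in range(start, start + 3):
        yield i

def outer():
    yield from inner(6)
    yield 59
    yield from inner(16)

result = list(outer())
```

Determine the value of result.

Step 1: outer() delegates to inner(6):
  yield 6
  yield 7
  yield 8
Step 2: yield 59
Step 3: Delegates to inner(16):
  yield 16
  yield 17
  yield 18
Therefore result = [6, 7, 8, 59, 16, 17, 18].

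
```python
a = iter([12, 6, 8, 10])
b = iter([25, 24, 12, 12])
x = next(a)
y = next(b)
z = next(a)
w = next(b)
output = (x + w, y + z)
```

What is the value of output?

Step 1: a iterates [12, 6, 8, 10], b iterates [25, 24, 12, 12].
Step 2: x = next(a) = 12, y = next(b) = 25.
Step 3: z = next(a) = 6, w = next(b) = 24.
Step 4: output = (12 + 24, 25 + 6) = (36, 31).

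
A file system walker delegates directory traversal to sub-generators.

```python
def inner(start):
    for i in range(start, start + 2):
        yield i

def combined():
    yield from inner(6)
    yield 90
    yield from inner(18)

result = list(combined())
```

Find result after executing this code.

Step 1: combined() delegates to inner(6):
  yield 6
  yield 7
Step 2: yield 90
Step 3: Delegates to inner(18):
  yield 18
  yield 19
Therefore result = [6, 7, 90, 18, 19].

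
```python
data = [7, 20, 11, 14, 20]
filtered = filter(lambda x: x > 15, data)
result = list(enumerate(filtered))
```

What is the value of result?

Step 1: Filter [7, 20, 11, 14, 20] for > 15: [20, 20].
Step 2: enumerate re-indexes from 0: [(0, 20), (1, 20)].
Therefore result = [(0, 20), (1, 20)].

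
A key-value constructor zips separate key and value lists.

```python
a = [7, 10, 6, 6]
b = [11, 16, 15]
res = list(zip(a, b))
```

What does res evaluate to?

Step 1: zip stops at shortest (len(a)=4, len(b)=3):
  Index 0: (7, 11)
  Index 1: (10, 16)
  Index 2: (6, 15)
Step 2: Last element of a (6) has no pair, dropped.
Therefore res = [(7, 11), (10, 16), (6, 15)].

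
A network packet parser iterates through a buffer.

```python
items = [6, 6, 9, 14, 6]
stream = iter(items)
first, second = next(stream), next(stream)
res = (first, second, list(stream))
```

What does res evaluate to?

Step 1: Create iterator over [6, 6, 9, 14, 6].
Step 2: first = 6, second = 6.
Step 3: Remaining elements: [9, 14, 6].
Therefore res = (6, 6, [9, 14, 6]).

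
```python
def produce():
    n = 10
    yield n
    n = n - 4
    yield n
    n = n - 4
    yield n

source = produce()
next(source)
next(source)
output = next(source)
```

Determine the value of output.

Step 1: Trace through generator execution:
  Yield 1: n starts at 10, yield 10
  Yield 2: n = 10 - 4 = 6, yield 6
  Yield 3: n = 6 - 4 = 2, yield 2
Step 2: First next() gets 10, second next() gets the second value, third next() yields 2.
Therefore output = 2.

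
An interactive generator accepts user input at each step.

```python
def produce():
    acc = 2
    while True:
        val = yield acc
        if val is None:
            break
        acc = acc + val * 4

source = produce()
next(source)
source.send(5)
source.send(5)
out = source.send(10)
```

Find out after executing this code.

Step 1: next() -> yield acc=2.
Step 2: send(5) -> val=5, acc = 2 + 5*4 = 22, yield 22.
Step 3: send(5) -> val=5, acc = 22 + 5*4 = 42, yield 42.
Step 4: send(10) -> val=10, acc = 42 + 10*4 = 82, yield 82.
Therefore out = 82.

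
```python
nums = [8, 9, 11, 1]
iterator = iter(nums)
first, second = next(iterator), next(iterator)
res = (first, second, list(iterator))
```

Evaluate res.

Step 1: Create iterator over [8, 9, 11, 1].
Step 2: first = 8, second = 9.
Step 3: Remaining elements: [11, 1].
Therefore res = (8, 9, [11, 1]).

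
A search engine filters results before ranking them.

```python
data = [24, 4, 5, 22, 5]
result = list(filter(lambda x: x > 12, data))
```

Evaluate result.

Step 1: Filter elements > 12:
  24: kept
  4: removed
  5: removed
  22: kept
  5: removed
Therefore result = [24, 22].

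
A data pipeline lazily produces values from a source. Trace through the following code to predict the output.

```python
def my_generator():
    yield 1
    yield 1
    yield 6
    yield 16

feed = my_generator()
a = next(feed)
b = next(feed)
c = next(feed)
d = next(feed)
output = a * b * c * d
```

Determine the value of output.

Step 1: Create generator and consume all values:
  a = next(feed) = 1
  b = next(feed) = 1
  c = next(feed) = 6
  d = next(feed) = 16
Step 2: output = 1 * 1 * 6 * 16 = 96.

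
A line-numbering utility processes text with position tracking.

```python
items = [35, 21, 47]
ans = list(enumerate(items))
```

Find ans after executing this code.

Step 1: enumerate pairs each element with its index:
  (0, 35)
  (1, 21)
  (2, 47)
Therefore ans = [(0, 35), (1, 21), (2, 47)].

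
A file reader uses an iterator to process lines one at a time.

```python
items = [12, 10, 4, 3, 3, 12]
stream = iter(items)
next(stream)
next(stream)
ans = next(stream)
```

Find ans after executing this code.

Step 1: Create iterator over [12, 10, 4, 3, 3, 12].
Step 2: next() consumes 12.
Step 3: next() consumes 10.
Step 4: next() returns 4.
Therefore ans = 4.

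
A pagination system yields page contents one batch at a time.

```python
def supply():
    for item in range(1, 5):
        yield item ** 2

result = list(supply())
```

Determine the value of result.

Step 1: For each item in range(1, 5), yield item**2:
  item=1: yield 1**2 = 1
  item=2: yield 2**2 = 4
  item=3: yield 3**2 = 9
  item=4: yield 4**2 = 16
Therefore result = [1, 4, 9, 16].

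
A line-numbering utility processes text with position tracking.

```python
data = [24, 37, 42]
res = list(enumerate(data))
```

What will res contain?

Step 1: enumerate pairs each element with its index:
  (0, 24)
  (1, 37)
  (2, 42)
Therefore res = [(0, 24), (1, 37), (2, 42)].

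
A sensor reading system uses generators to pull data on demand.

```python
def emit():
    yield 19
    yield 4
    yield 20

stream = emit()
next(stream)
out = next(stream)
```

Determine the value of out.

Step 1: emit() creates a generator.
Step 2: next(stream) yields 19 (consumed and discarded).
Step 3: next(stream) yields 4, assigned to out.
Therefore out = 4.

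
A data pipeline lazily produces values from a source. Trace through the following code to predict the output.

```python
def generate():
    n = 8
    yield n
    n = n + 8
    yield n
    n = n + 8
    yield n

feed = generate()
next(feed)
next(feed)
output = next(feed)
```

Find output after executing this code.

Step 1: Trace through generator execution:
  Yield 1: n starts at 8, yield 8
  Yield 2: n = 8 + 8 = 16, yield 16
  Yield 3: n = 16 + 8 = 24, yield 24
Step 2: First next() gets 8, second next() gets the second value, third next() yields 24.
Therefore output = 24.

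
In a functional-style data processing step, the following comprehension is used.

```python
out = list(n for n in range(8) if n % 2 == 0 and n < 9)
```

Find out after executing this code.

Step 1: Filter range(8) where n % 2 == 0 and n < 9:
  n=0: both conditions met, included
  n=1: excluded (1 % 2 != 0)
  n=2: both conditions met, included
  n=3: excluded (3 % 2 != 0)
  n=4: both conditions met, included
  n=5: excluded (5 % 2 != 0)
  n=6: both conditions met, included
  n=7: excluded (7 % 2 != 0)
Therefore out = [0, 2, 4, 6].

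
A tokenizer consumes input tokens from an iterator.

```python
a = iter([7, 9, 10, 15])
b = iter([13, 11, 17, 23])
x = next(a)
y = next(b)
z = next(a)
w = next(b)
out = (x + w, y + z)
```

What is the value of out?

Step 1: a iterates [7, 9, 10, 15], b iterates [13, 11, 17, 23].
Step 2: x = next(a) = 7, y = next(b) = 13.
Step 3: z = next(a) = 9, w = next(b) = 11.
Step 4: out = (7 + 11, 13 + 9) = (18, 22).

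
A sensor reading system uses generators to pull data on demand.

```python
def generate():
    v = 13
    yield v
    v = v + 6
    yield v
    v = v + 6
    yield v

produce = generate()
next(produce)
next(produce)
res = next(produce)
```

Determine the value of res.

Step 1: Trace through generator execution:
  Yield 1: v starts at 13, yield 13
  Yield 2: v = 13 + 6 = 19, yield 19
  Yield 3: v = 19 + 6 = 25, yield 25
Step 2: First next() gets 13, second next() gets the second value, third next() yields 25.
Therefore res = 25.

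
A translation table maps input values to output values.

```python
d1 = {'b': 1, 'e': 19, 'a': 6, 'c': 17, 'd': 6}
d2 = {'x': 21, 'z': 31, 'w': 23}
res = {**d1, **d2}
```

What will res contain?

Step 1: Merge d1 and d2 (d2 values override on key conflicts).
Step 2: d1 has keys ['b', 'e', 'a', 'c', 'd'], d2 has keys ['x', 'z', 'w'].
Therefore res = {'b': 1, 'e': 19, 'a': 6, 'c': 17, 'd': 6, 'x': 21, 'z': 31, 'w': 23}.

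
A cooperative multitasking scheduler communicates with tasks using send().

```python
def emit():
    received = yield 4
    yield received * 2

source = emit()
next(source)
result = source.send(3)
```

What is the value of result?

Step 1: next(source) advances to first yield, producing 4.
Step 2: send(3) resumes, received = 3.
Step 3: yield received * 2 = 3 * 2 = 6.
Therefore result = 6.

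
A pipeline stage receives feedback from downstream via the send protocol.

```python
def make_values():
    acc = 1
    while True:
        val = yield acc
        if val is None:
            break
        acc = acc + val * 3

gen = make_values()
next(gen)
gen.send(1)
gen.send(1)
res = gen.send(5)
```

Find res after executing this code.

Step 1: next() -> yield acc=1.
Step 2: send(1) -> val=1, acc = 1 + 1*3 = 4, yield 4.
Step 3: send(1) -> val=1, acc = 4 + 1*3 = 7, yield 7.
Step 4: send(5) -> val=5, acc = 7 + 5*3 = 22, yield 22.
Therefore res = 22.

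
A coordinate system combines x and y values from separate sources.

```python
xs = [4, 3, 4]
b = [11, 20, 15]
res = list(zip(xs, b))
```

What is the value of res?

Step 1: zip pairs elements at same index:
  Index 0: (4, 11)
  Index 1: (3, 20)
  Index 2: (4, 15)
Therefore res = [(4, 11), (3, 20), (4, 15)].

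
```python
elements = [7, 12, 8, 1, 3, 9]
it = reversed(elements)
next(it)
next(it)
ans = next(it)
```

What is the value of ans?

Step 1: reversed([7, 12, 8, 1, 3, 9]) gives iterator: [9, 3, 1, 8, 12, 7].
Step 2: First next() = 9, second next() = 3.
Step 3: Third next() = 1.
Therefore ans = 1.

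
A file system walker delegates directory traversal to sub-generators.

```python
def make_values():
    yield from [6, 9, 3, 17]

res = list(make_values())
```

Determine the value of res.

Step 1: yield from delegates to the iterable, yielding each element.
Step 2: Collected values: [6, 9, 3, 17].
Therefore res = [6, 9, 3, 17].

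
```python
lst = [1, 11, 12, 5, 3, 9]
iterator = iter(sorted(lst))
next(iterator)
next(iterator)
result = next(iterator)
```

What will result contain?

Step 1: sorted([1, 11, 12, 5, 3, 9]) = [1, 3, 5, 9, 11, 12].
Step 2: Create iterator and skip 2 elements.
Step 3: next() returns 5.
Therefore result = 5.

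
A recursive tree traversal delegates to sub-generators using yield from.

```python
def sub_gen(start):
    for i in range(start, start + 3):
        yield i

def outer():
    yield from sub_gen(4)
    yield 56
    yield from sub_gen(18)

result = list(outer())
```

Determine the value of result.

Step 1: outer() delegates to sub_gen(4):
  yield 4
  yield 5
  yield 6
Step 2: yield 56
Step 3: Delegates to sub_gen(18):
  yield 18
  yield 19
  yield 20
Therefore result = [4, 5, 6, 56, 18, 19, 20].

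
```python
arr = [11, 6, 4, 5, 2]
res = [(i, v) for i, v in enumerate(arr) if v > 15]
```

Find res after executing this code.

Step 1: Filter enumerate([11, 6, 4, 5, 2]) keeping v > 15:
  (0, 11): 11 <= 15, excluded
  (1, 6): 6 <= 15, excluded
  (2, 4): 4 <= 15, excluded
  (3, 5): 5 <= 15, excluded
  (4, 2): 2 <= 15, excluded
Therefore res = [].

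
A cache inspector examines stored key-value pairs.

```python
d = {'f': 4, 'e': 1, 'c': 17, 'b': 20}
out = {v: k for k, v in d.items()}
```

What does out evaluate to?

Step 1: Invert dict (swap keys and values):
  'f': 4 -> 4: 'f'
  'e': 1 -> 1: 'e'
  'c': 17 -> 17: 'c'
  'b': 20 -> 20: 'b'
Therefore out = {4: 'f', 1: 'e', 17: 'c', 20: 'b'}.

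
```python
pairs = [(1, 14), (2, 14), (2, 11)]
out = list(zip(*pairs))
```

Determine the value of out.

Step 1: zip(*pairs) transposes: unzips [(1, 14), (2, 14), (2, 11)] into separate sequences.
Step 2: First elements: (1, 2, 2), second elements: (14, 14, 11).
Therefore out = [(1, 2, 2), (14, 14, 11)].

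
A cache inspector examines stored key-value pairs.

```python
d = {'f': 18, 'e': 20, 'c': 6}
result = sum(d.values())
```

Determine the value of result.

Step 1: d.values() = [18, 20, 6].
Step 2: sum = 44.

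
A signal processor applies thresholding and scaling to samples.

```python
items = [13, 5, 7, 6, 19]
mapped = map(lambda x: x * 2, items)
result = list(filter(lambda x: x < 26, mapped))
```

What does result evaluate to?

Step 1: Map x * 2:
  13 -> 26
  5 -> 10
  7 -> 14
  6 -> 12
  19 -> 38
Step 2: Filter for < 26:
  26: removed
  10: kept
  14: kept
  12: kept
  38: removed
Therefore result = [10, 14, 12].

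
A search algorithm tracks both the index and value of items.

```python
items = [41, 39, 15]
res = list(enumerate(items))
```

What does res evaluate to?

Step 1: enumerate pairs each element with its index:
  (0, 41)
  (1, 39)
  (2, 15)
Therefore res = [(0, 41), (1, 39), (2, 15)].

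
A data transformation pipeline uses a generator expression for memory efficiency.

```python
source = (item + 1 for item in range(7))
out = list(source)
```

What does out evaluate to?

Step 1: For each item in range(7), compute item+1:
  item=0: 0+1 = 1
  item=1: 1+1 = 2
  item=2: 2+1 = 3
  item=3: 3+1 = 4
  item=4: 4+1 = 5
  item=5: 5+1 = 6
  item=6: 6+1 = 7
Therefore out = [1, 2, 3, 4, 5, 6, 7].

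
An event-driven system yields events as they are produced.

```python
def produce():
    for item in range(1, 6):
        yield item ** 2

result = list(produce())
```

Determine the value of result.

Step 1: For each item in range(1, 6), yield item**2:
  item=1: yield 1**2 = 1
  item=2: yield 2**2 = 4
  item=3: yield 3**2 = 9
  item=4: yield 4**2 = 16
  item=5: yield 5**2 = 25
Therefore result = [1, 4, 9, 16, 25].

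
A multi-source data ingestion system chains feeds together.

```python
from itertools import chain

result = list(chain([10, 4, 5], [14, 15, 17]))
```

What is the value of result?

Step 1: chain() concatenates iterables: [10, 4, 5] + [14, 15, 17].
Therefore result = [10, 4, 5, 14, 15, 17].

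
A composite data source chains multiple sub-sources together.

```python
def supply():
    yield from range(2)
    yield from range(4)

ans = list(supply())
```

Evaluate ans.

Step 1: Trace yields in order:
  yield 0
  yield 1
  yield 0
  yield 1
  yield 2
  yield 3
Therefore ans = [0, 1, 0, 1, 2, 3].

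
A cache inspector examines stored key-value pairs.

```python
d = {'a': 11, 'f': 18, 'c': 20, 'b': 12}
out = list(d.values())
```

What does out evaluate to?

Step 1: d.values() returns the dictionary values in insertion order.
Therefore out = [11, 18, 20, 12].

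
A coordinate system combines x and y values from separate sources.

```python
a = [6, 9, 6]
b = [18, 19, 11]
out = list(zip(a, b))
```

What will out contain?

Step 1: zip pairs elements at same index:
  Index 0: (6, 18)
  Index 1: (9, 19)
  Index 2: (6, 11)
Therefore out = [(6, 18), (9, 19), (6, 11)].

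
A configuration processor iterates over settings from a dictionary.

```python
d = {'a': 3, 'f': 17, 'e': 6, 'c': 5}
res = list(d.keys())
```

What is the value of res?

Step 1: d.keys() returns the dictionary keys in insertion order.
Therefore res = ['a', 'f', 'e', 'c'].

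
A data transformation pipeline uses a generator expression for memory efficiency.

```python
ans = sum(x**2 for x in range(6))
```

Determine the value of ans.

Step 1: Compute x**2 for each x in range(6):
  x=0: 0**2 = 0
  x=1: 1**2 = 1
  x=2: 2**2 = 4
  x=3: 3**2 = 9
  x=4: 4**2 = 16
  x=5: 5**2 = 25
Step 2: sum = 0 + 1 + 4 + 9 + 16 + 25 = 55.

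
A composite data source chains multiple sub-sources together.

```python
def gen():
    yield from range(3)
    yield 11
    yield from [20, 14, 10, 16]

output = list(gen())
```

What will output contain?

Step 1: Trace yields in order:
  yield 0
  yield 1
  yield 2
  yield 11
  yield 20
  yield 14
  yield 10
  yield 16
Therefore output = [0, 1, 2, 11, 20, 14, 10, 16].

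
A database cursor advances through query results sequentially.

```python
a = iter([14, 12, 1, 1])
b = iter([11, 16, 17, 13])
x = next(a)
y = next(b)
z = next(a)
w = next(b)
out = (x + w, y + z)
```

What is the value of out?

Step 1: a iterates [14, 12, 1, 1], b iterates [11, 16, 17, 13].
Step 2: x = next(a) = 14, y = next(b) = 11.
Step 3: z = next(a) = 12, w = next(b) = 16.
Step 4: out = (14 + 16, 11 + 12) = (30, 23).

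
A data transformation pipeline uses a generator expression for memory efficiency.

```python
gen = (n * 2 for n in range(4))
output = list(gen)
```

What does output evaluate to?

Step 1: For each n in range(4), compute n*2:
  n=0: 0*2 = 0
  n=1: 1*2 = 2
  n=2: 2*2 = 4
  n=3: 3*2 = 6
Therefore output = [0, 2, 4, 6].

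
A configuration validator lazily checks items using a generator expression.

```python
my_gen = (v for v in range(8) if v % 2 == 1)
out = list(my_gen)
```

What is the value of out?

Step 1: Filter range(8) keeping only odd values:
  v=0: even, excluded
  v=1: odd, included
  v=2: even, excluded
  v=3: odd, included
  v=4: even, excluded
  v=5: odd, included
  v=6: even, excluded
  v=7: odd, included
Therefore out = [1, 3, 5, 7].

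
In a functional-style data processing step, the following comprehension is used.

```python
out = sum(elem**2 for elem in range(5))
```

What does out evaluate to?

Step 1: Compute elem**2 for each elem in range(5):
  elem=0: 0**2 = 0
  elem=1: 1**2 = 1
  elem=2: 2**2 = 4
  elem=3: 3**2 = 9
  elem=4: 4**2 = 16
Step 2: sum = 0 + 1 + 4 + 9 + 16 = 30.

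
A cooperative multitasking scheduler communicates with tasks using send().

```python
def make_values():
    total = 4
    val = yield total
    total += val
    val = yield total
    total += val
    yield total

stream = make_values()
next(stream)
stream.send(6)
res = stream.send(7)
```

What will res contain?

Step 1: next() -> yield total=4.
Step 2: send(6) -> val=6, total = 4+6 = 10, yield 10.
Step 3: send(7) -> val=7, total = 10+7 = 17, yield 17.
Therefore res = 17.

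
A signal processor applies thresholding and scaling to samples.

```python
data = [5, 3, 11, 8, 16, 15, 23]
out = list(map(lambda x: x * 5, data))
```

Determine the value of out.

Step 1: Apply lambda x: x * 5 to each element:
  5 -> 25
  3 -> 15
  11 -> 55
  8 -> 40
  16 -> 80
  15 -> 75
  23 -> 115
Therefore out = [25, 15, 55, 40, 80, 75, 115].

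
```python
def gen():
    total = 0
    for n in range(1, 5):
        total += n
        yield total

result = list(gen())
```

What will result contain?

Step 1: Generator accumulates running sum:
  n=1: total = 1, yield 1
  n=2: total = 3, yield 3
  n=3: total = 6, yield 6
  n=4: total = 10, yield 10
Therefore result = [1, 3, 6, 10].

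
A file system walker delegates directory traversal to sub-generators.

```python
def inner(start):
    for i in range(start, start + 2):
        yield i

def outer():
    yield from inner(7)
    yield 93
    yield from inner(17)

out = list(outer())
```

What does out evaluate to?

Step 1: outer() delegates to inner(7):
  yield 7
  yield 8
Step 2: yield 93
Step 3: Delegates to inner(17):
  yield 17
  yield 18
Therefore out = [7, 8, 93, 17, 18].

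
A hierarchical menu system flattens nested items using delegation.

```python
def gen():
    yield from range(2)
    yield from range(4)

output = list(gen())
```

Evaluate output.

Step 1: Trace yields in order:
  yield 0
  yield 1
  yield 0
  yield 1
  yield 2
  yield 3
Therefore output = [0, 1, 0, 1, 2, 3].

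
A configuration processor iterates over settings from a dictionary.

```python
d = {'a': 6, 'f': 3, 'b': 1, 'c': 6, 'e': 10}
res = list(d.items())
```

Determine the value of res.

Step 1: d.items() returns (key, value) pairs in insertion order.
Therefore res = [('a', 6), ('f', 3), ('b', 1), ('c', 6), ('e', 10)].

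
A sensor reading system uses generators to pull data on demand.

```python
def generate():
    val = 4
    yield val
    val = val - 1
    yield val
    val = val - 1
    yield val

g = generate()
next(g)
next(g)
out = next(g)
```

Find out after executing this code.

Step 1: Trace through generator execution:
  Yield 1: val starts at 4, yield 4
  Yield 2: val = 4 - 1 = 3, yield 3
  Yield 3: val = 3 - 1 = 2, yield 2
Step 2: First next() gets 4, second next() gets the second value, third next() yields 2.
Therefore out = 2.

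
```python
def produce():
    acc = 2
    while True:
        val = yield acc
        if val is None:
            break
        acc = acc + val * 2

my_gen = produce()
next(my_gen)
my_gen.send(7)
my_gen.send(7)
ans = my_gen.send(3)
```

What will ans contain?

Step 1: next() -> yield acc=2.
Step 2: send(7) -> val=7, acc = 2 + 7*2 = 16, yield 16.
Step 3: send(7) -> val=7, acc = 16 + 7*2 = 30, yield 30.
Step 4: send(3) -> val=3, acc = 30 + 3*2 = 36, yield 36.
Therefore ans = 36.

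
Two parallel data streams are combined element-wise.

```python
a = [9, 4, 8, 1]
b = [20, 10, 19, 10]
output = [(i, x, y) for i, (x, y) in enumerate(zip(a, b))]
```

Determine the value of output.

Step 1: enumerate(zip(a, b)) gives index with paired elements:
  i=0: (9, 20)
  i=1: (4, 10)
  i=2: (8, 19)
  i=3: (1, 10)
Therefore output = [(0, 9, 20), (1, 4, 10), (2, 8, 19), (3, 1, 10)].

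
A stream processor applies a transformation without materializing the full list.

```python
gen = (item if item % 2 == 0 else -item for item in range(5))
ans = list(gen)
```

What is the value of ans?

Step 1: For each item in range(5), yield item if even, else -item:
  item=0: even, yield 0
  item=1: odd, yield -1
  item=2: even, yield 2
  item=3: odd, yield -3
  item=4: even, yield 4
Therefore ans = [0, -1, 2, -3, 4].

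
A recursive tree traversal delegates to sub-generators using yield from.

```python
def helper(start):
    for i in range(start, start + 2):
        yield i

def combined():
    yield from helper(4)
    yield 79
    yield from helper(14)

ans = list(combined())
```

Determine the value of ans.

Step 1: combined() delegates to helper(4):
  yield 4
  yield 5
Step 2: yield 79
Step 3: Delegates to helper(14):
  yield 14
  yield 15
Therefore ans = [4, 5, 79, 14, 15].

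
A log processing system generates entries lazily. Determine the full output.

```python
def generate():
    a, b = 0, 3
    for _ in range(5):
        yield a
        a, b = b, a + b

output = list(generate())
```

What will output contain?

Step 1: Fibonacci-like sequence starting with a=0, b=3:
  Iteration 1: yield a=0, then a,b = 3,3
  Iteration 2: yield a=3, then a,b = 3,6
  Iteration 3: yield a=3, then a,b = 6,9
  Iteration 4: yield a=6, then a,b = 9,15
  Iteration 5: yield a=9, then a,b = 15,24
Therefore output = [0, 3, 3, 6, 9].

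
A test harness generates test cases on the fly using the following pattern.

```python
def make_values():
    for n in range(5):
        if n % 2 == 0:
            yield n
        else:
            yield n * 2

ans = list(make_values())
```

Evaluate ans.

Step 1: For each n in range(5), yield n if even, else n*2:
  n=0 (even): yield 0
  n=1 (odd): yield 1*2 = 2
  n=2 (even): yield 2
  n=3 (odd): yield 3*2 = 6
  n=4 (even): yield 4
Therefore ans = [0, 2, 2, 6, 4].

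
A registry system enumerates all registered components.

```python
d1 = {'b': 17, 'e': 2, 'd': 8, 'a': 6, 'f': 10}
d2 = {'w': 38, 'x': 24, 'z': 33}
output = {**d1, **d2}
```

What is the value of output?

Step 1: Merge d1 and d2 (d2 values override on key conflicts).
Step 2: d1 has keys ['b', 'e', 'd', 'a', 'f'], d2 has keys ['w', 'x', 'z'].
Therefore output = {'b': 17, 'e': 2, 'd': 8, 'a': 6, 'f': 10, 'w': 38, 'x': 24, 'z': 33}.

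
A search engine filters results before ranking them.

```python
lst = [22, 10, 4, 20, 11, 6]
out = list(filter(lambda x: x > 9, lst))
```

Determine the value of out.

Step 1: Filter elements > 9:
  22: kept
  10: kept
  4: removed
  20: kept
  11: kept
  6: removed
Therefore out = [22, 10, 20, 11].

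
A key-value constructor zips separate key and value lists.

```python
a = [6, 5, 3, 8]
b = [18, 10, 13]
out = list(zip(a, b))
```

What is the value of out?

Step 1: zip stops at shortest (len(a)=4, len(b)=3):
  Index 0: (6, 18)
  Index 1: (5, 10)
  Index 2: (3, 13)
Step 2: Last element of a (8) has no pair, dropped.
Therefore out = [(6, 18), (5, 10), (3, 13)].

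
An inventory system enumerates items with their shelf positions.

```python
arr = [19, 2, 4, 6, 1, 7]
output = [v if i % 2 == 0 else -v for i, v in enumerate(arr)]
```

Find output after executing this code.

Step 1: For each (i, v), keep v if i is even, negate if odd:
  i=0 (even): keep 19
  i=1 (odd): negate to -2
  i=2 (even): keep 4
  i=3 (odd): negate to -6
  i=4 (even): keep 1
  i=5 (odd): negate to -7
Therefore output = [19, -2, 4, -6, 1, -7].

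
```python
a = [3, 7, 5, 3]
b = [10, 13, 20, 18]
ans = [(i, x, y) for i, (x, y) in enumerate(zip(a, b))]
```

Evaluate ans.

Step 1: enumerate(zip(a, b)) gives index with paired elements:
  i=0: (3, 10)
  i=1: (7, 13)
  i=2: (5, 20)
  i=3: (3, 18)
Therefore ans = [(0, 3, 10), (1, 7, 13), (2, 5, 20), (3, 3, 18)].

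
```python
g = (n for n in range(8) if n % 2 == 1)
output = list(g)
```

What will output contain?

Step 1: Filter range(8) keeping only odd values:
  n=0: even, excluded
  n=1: odd, included
  n=2: even, excluded
  n=3: odd, included
  n=4: even, excluded
  n=5: odd, included
  n=6: even, excluded
  n=7: odd, included
Therefore output = [1, 3, 5, 7].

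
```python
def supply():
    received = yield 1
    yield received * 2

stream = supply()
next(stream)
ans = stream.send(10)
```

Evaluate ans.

Step 1: next(stream) advances to first yield, producing 1.
Step 2: send(10) resumes, received = 10.
Step 3: yield received * 2 = 10 * 2 = 20.
Therefore ans = 20.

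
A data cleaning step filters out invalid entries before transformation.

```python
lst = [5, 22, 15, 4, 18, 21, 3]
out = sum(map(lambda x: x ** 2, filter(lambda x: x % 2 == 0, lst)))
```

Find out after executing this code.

Step 1: Filter even numbers from [5, 22, 15, 4, 18, 21, 3]: [22, 4, 18]
Step 2: Square each: [484, 16, 324]
Step 3: Sum = 824.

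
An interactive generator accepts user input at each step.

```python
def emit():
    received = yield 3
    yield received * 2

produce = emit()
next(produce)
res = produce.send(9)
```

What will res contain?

Step 1: next(produce) advances to first yield, producing 3.
Step 2: send(9) resumes, received = 9.
Step 3: yield received * 2 = 9 * 2 = 18.
Therefore res = 18.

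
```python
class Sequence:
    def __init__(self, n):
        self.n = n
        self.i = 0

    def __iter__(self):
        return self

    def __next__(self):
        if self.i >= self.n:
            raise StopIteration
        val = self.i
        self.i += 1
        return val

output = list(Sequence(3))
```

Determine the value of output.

Step 1: Sequence(3) creates an iterator counting 0 to 2.
Step 2: list() consumes all values: [0, 1, 2].
Therefore output = [0, 1, 2].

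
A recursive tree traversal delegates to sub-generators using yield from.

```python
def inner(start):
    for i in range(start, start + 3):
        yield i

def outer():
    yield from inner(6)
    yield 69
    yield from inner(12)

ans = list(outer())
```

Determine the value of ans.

Step 1: outer() delegates to inner(6):
  yield 6
  yield 7
  yield 8
Step 2: yield 69
Step 3: Delegates to inner(12):
  yield 12
  yield 13
  yield 14
Therefore ans = [6, 7, 8, 69, 12, 13, 14].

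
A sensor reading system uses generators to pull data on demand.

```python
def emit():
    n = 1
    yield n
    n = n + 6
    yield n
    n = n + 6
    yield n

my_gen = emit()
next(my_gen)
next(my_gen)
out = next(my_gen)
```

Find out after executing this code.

Step 1: Trace through generator execution:
  Yield 1: n starts at 1, yield 1
  Yield 2: n = 1 + 6 = 7, yield 7
  Yield 3: n = 7 + 6 = 13, yield 13
Step 2: First next() gets 1, second next() gets the second value, third next() yields 13.
Therefore out = 13.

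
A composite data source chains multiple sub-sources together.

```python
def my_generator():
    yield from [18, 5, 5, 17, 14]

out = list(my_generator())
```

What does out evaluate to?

Step 1: yield from delegates to the iterable, yielding each element.
Step 2: Collected values: [18, 5, 5, 17, 14].
Therefore out = [18, 5, 5, 17, 14].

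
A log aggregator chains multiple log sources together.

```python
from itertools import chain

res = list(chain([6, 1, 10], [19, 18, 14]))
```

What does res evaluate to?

Step 1: chain() concatenates iterables: [6, 1, 10] + [19, 18, 14].
Therefore res = [6, 1, 10, 19, 18, 14].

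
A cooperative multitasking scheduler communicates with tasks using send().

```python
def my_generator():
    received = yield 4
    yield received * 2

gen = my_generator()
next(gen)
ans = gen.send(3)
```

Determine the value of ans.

Step 1: next(gen) advances to first yield, producing 4.
Step 2: send(3) resumes, received = 3.
Step 3: yield received * 2 = 3 * 2 = 6.
Therefore ans = 6.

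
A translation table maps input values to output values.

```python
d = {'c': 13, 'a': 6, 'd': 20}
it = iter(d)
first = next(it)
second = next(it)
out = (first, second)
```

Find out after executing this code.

Step 1: iter(d) iterates over keys: ['c', 'a', 'd'].
Step 2: first = next(it) = 'c', second = next(it) = 'a'.
Therefore out = ('c', 'a').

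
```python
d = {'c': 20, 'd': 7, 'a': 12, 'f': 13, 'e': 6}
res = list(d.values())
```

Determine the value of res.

Step 1: d.values() returns the dictionary values in insertion order.
Therefore res = [20, 7, 12, 13, 6].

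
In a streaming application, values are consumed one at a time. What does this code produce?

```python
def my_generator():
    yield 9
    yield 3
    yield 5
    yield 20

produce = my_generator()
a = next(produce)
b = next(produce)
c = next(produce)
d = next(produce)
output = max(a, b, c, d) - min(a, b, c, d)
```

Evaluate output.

Step 1: Create generator and consume all values:
  a = next(produce) = 9
  b = next(produce) = 3
  c = next(produce) = 5
  d = next(produce) = 20
Step 2: max = 20, min = 3, output = 20 - 3 = 17.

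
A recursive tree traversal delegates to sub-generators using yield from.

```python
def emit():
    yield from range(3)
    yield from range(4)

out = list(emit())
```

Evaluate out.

Step 1: Trace yields in order:
  yield 0
  yield 1
  yield 2
  yield 0
  yield 1
  yield 2
  yield 3
Therefore out = [0, 1, 2, 0, 1, 2, 3].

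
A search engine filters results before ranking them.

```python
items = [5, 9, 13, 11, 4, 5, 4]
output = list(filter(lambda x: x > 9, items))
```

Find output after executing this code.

Step 1: Filter elements > 9:
  5: removed
  9: removed
  13: kept
  11: kept
  4: removed
  5: removed
  4: removed
Therefore output = [13, 11].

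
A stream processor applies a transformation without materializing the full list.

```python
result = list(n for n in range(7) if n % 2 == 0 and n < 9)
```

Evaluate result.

Step 1: Filter range(7) where n % 2 == 0 and n < 9:
  n=0: both conditions met, included
  n=1: excluded (1 % 2 != 0)
  n=2: both conditions met, included
  n=3: excluded (3 % 2 != 0)
  n=4: both conditions met, included
  n=5: excluded (5 % 2 != 0)
  n=6: both conditions met, included
Therefore result = [0, 2, 4, 6].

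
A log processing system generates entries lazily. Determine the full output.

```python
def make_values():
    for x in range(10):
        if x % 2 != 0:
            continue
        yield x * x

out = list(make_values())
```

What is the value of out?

Step 1: Only yield x**2 when x is divisible by 2:
  x=0: 0 % 2 == 0, yield 0**2 = 0
  x=2: 2 % 2 == 0, yield 2**2 = 4
  x=4: 4 % 2 == 0, yield 4**2 = 16
  x=6: 6 % 2 == 0, yield 6**2 = 36
  x=8: 8 % 2 == 0, yield 8**2 = 64
Therefore out = [0, 4, 16, 36, 64].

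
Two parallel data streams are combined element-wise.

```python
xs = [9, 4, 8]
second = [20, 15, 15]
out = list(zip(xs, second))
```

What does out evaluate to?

Step 1: zip pairs elements at same index:
  Index 0: (9, 20)
  Index 1: (4, 15)
  Index 2: (8, 15)
Therefore out = [(9, 20), (4, 15), (8, 15)].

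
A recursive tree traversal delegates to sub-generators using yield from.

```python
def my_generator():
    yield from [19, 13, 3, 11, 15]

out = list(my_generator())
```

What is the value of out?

Step 1: yield from delegates to the iterable, yielding each element.
Step 2: Collected values: [19, 13, 3, 11, 15].
Therefore out = [19, 13, 3, 11, 15].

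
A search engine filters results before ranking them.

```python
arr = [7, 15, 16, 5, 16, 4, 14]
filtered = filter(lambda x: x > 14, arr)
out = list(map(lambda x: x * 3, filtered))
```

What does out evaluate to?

Step 1: Filter arr for elements > 14:
  7: removed
  15: kept
  16: kept
  5: removed
  16: kept
  4: removed
  14: removed
Step 2: Map x * 3 on filtered [15, 16, 16]:
  15 -> 45
  16 -> 48
  16 -> 48
Therefore out = [45, 48, 48].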